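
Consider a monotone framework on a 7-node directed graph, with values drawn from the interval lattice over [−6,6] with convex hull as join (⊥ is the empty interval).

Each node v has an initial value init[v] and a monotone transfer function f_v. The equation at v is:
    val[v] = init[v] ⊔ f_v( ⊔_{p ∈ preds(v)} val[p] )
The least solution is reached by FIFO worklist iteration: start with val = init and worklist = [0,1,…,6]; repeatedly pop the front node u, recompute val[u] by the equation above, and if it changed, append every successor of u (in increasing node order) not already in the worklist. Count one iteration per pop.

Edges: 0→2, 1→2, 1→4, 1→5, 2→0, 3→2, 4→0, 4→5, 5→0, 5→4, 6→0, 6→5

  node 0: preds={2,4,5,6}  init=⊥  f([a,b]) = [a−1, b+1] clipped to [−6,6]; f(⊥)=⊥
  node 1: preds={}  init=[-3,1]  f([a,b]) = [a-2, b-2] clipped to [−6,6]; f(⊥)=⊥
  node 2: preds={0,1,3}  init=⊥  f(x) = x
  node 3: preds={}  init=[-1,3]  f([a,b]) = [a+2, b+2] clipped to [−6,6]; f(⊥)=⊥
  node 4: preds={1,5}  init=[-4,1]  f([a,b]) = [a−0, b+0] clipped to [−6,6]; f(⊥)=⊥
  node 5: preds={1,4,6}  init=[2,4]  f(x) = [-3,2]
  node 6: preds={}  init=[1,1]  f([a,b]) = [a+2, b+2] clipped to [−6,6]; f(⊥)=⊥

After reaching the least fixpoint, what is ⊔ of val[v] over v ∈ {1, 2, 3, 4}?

[-6,6]

Trace (11 dequeues):
  [1] u=0 | in [-4,4] | out [-5,5] | prev ⊥ | push {}
  [2] u=1 | in ⊥ | out [-3,1] | ==
  [3] u=2 | in [-5,5] | out [-5,5] | prev ⊥ | push {0}
  [4] u=3 | in ⊥ | out [-1,3] | ==
  [5] u=4 | in [-3,4] | out [-4,4] | prev [-4,1] | push {}
  [6] u=5 | in [-4,4] | out [-3,4] | prev [2,4] | push {4}
  [7] u=6 | in ⊥ | out [1,1] | ==
  [8] u=0 | in [-5,5] | out [-6,6] | prev [-5,5] | push {2}
  [9] u=4 | in [-3,4] | out [-4,4] | ==
  [10] u=2 | in [-6,6] | out [-6,6] | prev [-5,5] | push {0}
  [11] u=0 | in [-6,6] | out [-6,6] | ==

Converged values:
  [0] [-6,6]
  [1] [-3,1]
  [2] [-6,6]
  [3] [-1,3]
  [4] [-4,4]
  [5] [-3,4]
  [6] [1,1]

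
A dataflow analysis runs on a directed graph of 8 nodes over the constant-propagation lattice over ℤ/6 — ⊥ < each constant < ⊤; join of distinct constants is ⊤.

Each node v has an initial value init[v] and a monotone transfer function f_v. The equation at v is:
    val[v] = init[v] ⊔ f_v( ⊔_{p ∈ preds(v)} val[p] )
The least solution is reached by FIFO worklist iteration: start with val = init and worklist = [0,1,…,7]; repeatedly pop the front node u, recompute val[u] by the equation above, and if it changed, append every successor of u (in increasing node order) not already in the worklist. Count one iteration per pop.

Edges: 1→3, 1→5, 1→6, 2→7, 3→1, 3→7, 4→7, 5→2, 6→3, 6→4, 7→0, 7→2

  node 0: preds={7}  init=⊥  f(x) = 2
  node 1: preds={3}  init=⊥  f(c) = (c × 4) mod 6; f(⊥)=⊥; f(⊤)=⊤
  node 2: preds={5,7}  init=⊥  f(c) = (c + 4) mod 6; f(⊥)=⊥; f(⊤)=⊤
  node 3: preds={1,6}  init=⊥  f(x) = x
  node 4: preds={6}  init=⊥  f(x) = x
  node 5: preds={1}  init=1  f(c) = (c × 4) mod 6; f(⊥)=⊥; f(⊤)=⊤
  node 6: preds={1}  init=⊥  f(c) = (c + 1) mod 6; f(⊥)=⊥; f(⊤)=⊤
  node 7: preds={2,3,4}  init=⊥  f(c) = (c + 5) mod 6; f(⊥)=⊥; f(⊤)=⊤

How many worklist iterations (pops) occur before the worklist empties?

13

Iteration log — 13 steps:
  step 1. node 0  ⊔preds=⊥  new=2  old=⊥  +wl: 
  step 2. node 1  ⊔preds=⊥  new=⊥  stable
  step 3. node 2  ⊔preds=1  new=5  old=⊥  +wl: 
  step 4. node 3  ⊔preds=⊥  new=⊥  stable
  step 5. node 4  ⊔preds=⊥  new=⊥  stable
  step 6. node 5  ⊔preds=⊥  new=1  stable
  step 7. node 6  ⊔preds=⊥  new=⊥  stable
  step 8. node 7  ⊔preds=5  new=4  old=⊥  +wl: 0,2
  step 9. node 0  ⊔preds=4  new=2  stable
  step 10. node 2  ⊔preds=⊤  new=⊤  old=5  +wl: 7
  step 11. node 7  ⊔preds=⊤  new=⊤  old=4  +wl: 0,2
  step 12. node 0  ⊔preds=⊤  new=2  stable
  step 13. node 2  ⊔preds=⊤  new=⊤  stable

Least fixpoint reached:
  node 0: 2
  node 1: ⊥
  node 2: ⊤
  node 3: ⊥
  node 4: ⊥
  node 5: 1
  node 6: ⊥
  node 7: ⊤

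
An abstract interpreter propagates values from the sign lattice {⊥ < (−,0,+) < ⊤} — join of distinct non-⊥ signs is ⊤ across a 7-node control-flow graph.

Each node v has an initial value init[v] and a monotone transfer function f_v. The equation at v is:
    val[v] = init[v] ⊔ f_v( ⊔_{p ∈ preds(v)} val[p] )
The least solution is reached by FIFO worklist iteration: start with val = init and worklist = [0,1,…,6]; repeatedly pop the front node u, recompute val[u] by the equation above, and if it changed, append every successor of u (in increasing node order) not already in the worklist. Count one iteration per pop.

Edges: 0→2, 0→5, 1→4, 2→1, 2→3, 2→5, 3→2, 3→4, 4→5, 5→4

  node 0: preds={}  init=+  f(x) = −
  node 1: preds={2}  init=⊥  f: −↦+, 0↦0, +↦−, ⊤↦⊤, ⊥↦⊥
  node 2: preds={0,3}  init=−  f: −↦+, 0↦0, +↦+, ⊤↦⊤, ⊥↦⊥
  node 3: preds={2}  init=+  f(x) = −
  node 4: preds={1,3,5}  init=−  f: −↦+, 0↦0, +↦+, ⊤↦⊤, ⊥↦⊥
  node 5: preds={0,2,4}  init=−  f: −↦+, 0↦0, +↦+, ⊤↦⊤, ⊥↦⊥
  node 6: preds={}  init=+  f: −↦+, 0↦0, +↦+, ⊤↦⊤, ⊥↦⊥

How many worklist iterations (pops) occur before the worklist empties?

10

Worklist (10 pops):
  #1 pop 0: in=⊥ → ⊤ (was +); enqueue []
  #2 pop 1: in=− → + (was ⊥); enqueue []
  #3 pop 2: in=⊤ → ⊤ (was −); enqueue [1]
  #4 pop 3: in=⊤ → ⊤ (was +); enqueue [2]
  #5 pop 4: in=⊤ → ⊤ (was −); enqueue []
  #6 pop 5: in=⊤ → ⊤ (was −); enqueue [4]
  #7 pop 6: in=⊥ → + (no change)
  #8 pop 1: in=⊤ → ⊤ (was +); enqueue []
  #9 pop 2: in=⊤ → ⊤ (no change)
  #10 pop 4: in=⊤ → ⊤ (no change)

Fixpoint:
  val[0] = ⊤
  val[1] = ⊤
  val[2] = ⊤
  val[3] = ⊤
  val[4] = ⊤
  val[5] = ⊤
  val[6] = +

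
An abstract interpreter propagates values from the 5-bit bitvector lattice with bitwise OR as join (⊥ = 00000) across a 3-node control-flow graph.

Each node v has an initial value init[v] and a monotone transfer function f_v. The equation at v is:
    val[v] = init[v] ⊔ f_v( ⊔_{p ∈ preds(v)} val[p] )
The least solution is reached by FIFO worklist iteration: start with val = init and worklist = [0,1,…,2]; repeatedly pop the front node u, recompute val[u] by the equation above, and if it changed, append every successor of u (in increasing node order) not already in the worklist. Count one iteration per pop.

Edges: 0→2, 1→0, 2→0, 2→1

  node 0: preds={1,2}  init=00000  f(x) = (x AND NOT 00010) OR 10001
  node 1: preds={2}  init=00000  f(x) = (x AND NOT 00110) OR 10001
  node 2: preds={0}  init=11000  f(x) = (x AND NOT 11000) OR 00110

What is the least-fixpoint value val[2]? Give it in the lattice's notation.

11111

Iteration log — 6 steps:
  step 1. node 0  ⊔preds=11000  new=11001  old=00000  +wl: 
  step 2. node 1  ⊔preds=11000  new=11001  old=00000  +wl: 0
  step 3. node 2  ⊔preds=11001  new=11111  old=11000  +wl: 1
  step 4. node 0  ⊔preds=11111  new=11101  old=11001  +wl: 2
  step 5. node 1  ⊔preds=11111  new=11001  stable
  step 6. node 2  ⊔preds=11101  new=11111  stable

Least fixpoint reached:
  node 0: 11101
  node 1: 11001
  node 2: 11111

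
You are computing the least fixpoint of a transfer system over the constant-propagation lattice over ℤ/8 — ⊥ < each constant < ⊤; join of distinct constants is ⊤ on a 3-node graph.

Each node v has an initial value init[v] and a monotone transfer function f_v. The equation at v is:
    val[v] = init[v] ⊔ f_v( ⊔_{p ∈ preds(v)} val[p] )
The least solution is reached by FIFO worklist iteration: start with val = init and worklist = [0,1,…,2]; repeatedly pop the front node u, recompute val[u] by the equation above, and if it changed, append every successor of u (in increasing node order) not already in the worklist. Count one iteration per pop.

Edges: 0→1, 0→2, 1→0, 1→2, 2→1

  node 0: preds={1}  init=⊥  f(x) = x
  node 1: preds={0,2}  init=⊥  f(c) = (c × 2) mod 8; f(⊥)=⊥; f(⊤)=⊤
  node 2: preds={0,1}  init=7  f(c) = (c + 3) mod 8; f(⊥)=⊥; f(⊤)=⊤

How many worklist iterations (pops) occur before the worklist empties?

9

Trace (9 dequeues):
  [1] u=0 | in ⊥ | out ⊥ | ==
  [2] u=1 | in 7 | out 6 | prev ⊥ | push {0}
  [3] u=2 | in 6 | out ⊤ | prev 7 | push {1}
  [4] u=0 | in 6 | out 6 | prev ⊥ | push {2}
  [5] u=1 | in ⊤ | out ⊤ | prev 6 | push {0}
  [6] u=2 | in ⊤ | out ⊤ | ==
  [7] u=0 | in ⊤ | out ⊤ | prev 6 | push {1,2}
  [8] u=1 | in ⊤ | out ⊤ | ==
  [9] u=2 | in ⊤ | out ⊤ | ==

Converged values:
  [0] ⊤
  [1] ⊤
  [2] ⊤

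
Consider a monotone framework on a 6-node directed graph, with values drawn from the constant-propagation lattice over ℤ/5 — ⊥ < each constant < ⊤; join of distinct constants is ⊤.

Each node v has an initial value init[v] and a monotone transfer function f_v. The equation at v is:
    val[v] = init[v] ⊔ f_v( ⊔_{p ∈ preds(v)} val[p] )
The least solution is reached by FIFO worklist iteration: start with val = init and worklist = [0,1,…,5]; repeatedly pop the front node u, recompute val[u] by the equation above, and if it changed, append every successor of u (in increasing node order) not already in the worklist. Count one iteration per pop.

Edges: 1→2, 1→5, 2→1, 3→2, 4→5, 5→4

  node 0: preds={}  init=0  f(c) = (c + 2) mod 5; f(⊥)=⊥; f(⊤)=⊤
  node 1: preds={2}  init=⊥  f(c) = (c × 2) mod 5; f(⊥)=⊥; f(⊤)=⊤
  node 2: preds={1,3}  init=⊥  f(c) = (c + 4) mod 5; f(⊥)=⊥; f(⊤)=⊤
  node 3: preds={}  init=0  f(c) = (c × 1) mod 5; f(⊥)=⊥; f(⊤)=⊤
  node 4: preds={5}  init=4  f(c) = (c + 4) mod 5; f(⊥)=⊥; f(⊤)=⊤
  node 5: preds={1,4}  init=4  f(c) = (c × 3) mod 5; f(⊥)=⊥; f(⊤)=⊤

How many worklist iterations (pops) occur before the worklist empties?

13

Trace (13 dequeues):
  [1] u=0 | in ⊥ | out 0 | ==
  [2] u=1 | in ⊥ | out ⊥ | ==
  [3] u=2 | in 0 | out 4 | prev ⊥ | push {1}
  [4] u=3 | in ⊥ | out 0 | ==
  [5] u=4 | in 4 | out ⊤ | prev 4 | push {}
  [6] u=5 | in ⊤ | out ⊤ | prev 4 | push {4}
  [7] u=1 | in 4 | out 3 | prev ⊥ | push {2,5}
  [8] u=4 | in ⊤ | out ⊤ | ==
  [9] u=2 | in ⊤ | out ⊤ | prev 4 | push {1}
  [10] u=5 | in ⊤ | out ⊤ | ==
  [11] u=1 | in ⊤ | out ⊤ | prev 3 | push {2,5}
  [12] u=2 | in ⊤ | out ⊤ | ==
  [13] u=5 | in ⊤ | out ⊤ | ==

Converged values:
  [0] 0
  [1] ⊤
  [2] ⊤
  [3] 0
  [4] ⊤
  [5] ⊤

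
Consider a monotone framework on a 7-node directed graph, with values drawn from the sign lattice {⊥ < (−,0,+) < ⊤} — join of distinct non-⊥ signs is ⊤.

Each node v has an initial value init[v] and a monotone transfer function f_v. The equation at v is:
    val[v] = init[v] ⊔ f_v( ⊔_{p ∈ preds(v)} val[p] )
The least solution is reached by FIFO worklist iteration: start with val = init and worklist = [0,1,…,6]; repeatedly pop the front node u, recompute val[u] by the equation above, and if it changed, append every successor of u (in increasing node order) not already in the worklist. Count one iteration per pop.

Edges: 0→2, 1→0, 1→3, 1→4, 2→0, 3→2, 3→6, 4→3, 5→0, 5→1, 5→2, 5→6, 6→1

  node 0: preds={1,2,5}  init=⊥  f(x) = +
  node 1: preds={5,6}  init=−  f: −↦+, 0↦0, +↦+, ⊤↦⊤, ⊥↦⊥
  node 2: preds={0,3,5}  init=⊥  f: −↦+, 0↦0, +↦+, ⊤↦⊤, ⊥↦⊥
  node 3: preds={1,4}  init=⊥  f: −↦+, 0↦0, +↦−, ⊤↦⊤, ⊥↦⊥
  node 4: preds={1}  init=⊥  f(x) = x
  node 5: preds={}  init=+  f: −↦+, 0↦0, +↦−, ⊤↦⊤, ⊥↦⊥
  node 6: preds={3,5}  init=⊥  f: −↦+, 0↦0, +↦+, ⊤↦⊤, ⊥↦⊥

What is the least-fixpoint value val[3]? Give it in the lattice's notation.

⊤

Iteration log — 12 steps:
  step 1. node 0  ⊔preds=⊤  new=+  old=⊥  +wl: 
  step 2. node 1  ⊔preds=+  new=⊤  old=−  +wl: 0
  step 3. node 2  ⊔preds=+  new=+  old=⊥  +wl: 
  step 4. node 3  ⊔preds=⊤  new=⊤  old=⊥  +wl: 2
  step 5. node 4  ⊔preds=⊤  new=⊤  old=⊥  +wl: 3
  step 6. node 5  ⊔preds=⊥  new=+  stable
  step 7. node 6  ⊔preds=⊤  new=⊤  old=⊥  +wl: 1
  step 8. node 0  ⊔preds=⊤  new=+  stable
  step 9. node 2  ⊔preds=⊤  new=⊤  old=+  +wl: 0
  step 10. node 3  ⊔preds=⊤  new=⊤  stable
  step 11. node 1  ⊔preds=⊤  new=⊤  stable
  step 12. node 0  ⊔preds=⊤  new=+  stable

Least fixpoint reached:
  node 0: +
  node 1: ⊤
  node 2: ⊤
  node 3: ⊤
  node 4: ⊤
  node 5: +
  node 6: ⊤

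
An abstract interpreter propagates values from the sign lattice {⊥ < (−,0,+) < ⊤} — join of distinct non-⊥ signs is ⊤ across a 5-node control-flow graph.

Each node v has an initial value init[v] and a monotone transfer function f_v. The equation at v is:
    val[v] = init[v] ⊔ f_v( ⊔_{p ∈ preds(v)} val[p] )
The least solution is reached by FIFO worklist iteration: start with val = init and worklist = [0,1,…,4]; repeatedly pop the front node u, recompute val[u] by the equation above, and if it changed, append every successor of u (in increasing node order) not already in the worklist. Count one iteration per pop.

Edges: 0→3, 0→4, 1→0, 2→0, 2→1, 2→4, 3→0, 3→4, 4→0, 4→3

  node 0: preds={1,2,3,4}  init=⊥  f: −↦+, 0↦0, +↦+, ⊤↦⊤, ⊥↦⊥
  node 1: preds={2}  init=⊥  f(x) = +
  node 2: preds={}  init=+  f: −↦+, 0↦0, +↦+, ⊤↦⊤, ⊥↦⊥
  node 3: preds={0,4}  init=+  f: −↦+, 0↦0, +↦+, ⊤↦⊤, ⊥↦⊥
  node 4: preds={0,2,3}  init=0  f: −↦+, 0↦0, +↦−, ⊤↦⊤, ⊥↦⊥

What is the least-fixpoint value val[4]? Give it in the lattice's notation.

Worklist (7 pops):
  #1 pop 0: in=⊤ → ⊤ (was ⊥); enqueue []
  #2 pop 1: in=+ → + (was ⊥); enqueue [0]
  #3 pop 2: in=⊥ → + (no change)
  #4 pop 3: in=⊤ → ⊤ (was +); enqueue []
  #5 pop 4: in=⊤ → ⊤ (was 0); enqueue [3]
  #6 pop 0: in=⊤ → ⊤ (no change)
  #7 pop 3: in=⊤ → ⊤ (no change)

Fixpoint:
  val[0] = ⊤
  val[1] = +
  val[2] = +
  val[3] = ⊤
  val[4] = ⊤

⊤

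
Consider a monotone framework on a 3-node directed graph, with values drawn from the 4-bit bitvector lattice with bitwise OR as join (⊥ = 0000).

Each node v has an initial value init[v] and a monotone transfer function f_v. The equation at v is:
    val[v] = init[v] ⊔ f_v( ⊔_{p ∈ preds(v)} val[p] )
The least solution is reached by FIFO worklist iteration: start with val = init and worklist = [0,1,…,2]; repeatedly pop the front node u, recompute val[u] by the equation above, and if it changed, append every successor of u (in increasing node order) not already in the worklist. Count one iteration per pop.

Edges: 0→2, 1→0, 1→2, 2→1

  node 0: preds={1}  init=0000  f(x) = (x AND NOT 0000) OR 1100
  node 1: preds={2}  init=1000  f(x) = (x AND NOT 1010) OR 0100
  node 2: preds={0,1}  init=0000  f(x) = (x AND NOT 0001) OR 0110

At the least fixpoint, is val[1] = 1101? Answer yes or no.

no

Worklist (5 pops):
  #1 pop 0: in=1000 → 1100 (was 0000); enqueue []
  #2 pop 1: in=0000 → 1100 (was 1000); enqueue [0]
  #3 pop 2: in=1100 → 1110 (was 0000); enqueue [1]
  #4 pop 0: in=1100 → 1100 (no change)
  #5 pop 1: in=1110 → 1100 (no change)

Fixpoint:
  val[0] = 1100
  val[1] = 1100
  val[2] = 1110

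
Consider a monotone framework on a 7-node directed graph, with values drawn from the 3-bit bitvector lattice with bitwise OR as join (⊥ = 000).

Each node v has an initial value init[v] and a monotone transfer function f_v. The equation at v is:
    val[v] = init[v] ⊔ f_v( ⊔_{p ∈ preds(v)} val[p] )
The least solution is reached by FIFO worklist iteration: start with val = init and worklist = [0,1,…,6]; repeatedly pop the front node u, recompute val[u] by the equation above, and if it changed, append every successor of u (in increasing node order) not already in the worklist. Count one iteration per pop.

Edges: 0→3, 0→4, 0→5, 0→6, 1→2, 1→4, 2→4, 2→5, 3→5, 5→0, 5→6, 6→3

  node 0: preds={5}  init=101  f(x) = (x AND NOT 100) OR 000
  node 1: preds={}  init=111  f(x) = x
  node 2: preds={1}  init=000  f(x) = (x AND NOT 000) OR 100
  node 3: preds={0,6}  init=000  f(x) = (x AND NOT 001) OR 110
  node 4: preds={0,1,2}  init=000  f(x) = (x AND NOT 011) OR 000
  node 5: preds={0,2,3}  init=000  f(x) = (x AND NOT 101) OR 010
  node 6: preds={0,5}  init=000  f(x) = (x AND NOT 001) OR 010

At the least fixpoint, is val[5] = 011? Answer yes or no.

no

Trace (12 dequeues):
  [1] u=0 | in 000 | out 101 | ==
  [2] u=1 | in 000 | out 111 | ==
  [3] u=2 | in 111 | out 111 | prev 000 | push {}
  [4] u=3 | in 101 | out 110 | prev 000 | push {}
  [5] u=4 | in 111 | out 100 | prev 000 | push {}
  [6] u=5 | in 111 | out 010 | prev 000 | push {0}
  [7] u=6 | in 111 | out 110 | prev 000 | push {3}
  [8] u=0 | in 010 | out 111 | prev 101 | push {4,5,6}
  [9] u=3 | in 111 | out 110 | ==
  [10] u=4 | in 111 | out 100 | ==
  [11] u=5 | in 111 | out 010 | ==
  [12] u=6 | in 111 | out 110 | ==

Converged values:
  [0] 111
  [1] 111
  [2] 111
  [3] 110
  [4] 100
  [5] 010
  [6] 110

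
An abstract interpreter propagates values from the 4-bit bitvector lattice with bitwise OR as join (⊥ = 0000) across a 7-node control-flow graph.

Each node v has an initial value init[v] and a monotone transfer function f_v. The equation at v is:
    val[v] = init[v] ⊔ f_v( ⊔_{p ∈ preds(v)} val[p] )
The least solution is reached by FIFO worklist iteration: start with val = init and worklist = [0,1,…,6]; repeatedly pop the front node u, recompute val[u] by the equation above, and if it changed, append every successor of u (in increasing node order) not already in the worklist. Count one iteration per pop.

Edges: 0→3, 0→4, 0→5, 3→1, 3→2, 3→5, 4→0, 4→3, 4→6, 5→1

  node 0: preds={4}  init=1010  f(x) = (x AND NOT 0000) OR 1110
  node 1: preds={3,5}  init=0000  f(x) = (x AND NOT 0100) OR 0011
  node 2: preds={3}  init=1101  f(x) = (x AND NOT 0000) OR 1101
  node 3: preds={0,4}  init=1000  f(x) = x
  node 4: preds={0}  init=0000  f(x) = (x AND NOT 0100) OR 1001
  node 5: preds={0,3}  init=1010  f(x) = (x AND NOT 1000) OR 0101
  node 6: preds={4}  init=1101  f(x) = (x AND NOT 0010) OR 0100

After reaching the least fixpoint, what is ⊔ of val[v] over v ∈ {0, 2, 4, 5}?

1111

Worklist (15 pops):
  #1 pop 0: in=0000 → 1110 (was 1010); enqueue []
  #2 pop 1: in=1010 → 1011 (was 0000); enqueue []
  #3 pop 2: in=1000 → 1101 (no change)
  #4 pop 3: in=1110 → 1110 (was 1000); enqueue [1,2]
  #5 pop 4: in=1110 → 1011 (was 0000); enqueue [0,3]
  #6 pop 5: in=1110 → 1111 (was 1010); enqueue []
  #7 pop 6: in=1011 → 1101 (no change)
  #8 pop 1: in=1111 → 1011 (no change)
  #9 pop 2: in=1110 → 1111 (was 1101); enqueue []
  #10 pop 0: in=1011 → 1111 (was 1110); enqueue [4,5]
  #11 pop 3: in=1111 → 1111 (was 1110); enqueue [1,2]
  #12 pop 4: in=1111 → 1011 (no change)
  #13 pop 5: in=1111 → 1111 (no change)
  #14 pop 1: in=1111 → 1011 (no change)
  #15 pop 2: in=1111 → 1111 (no change)

Fixpoint:
  val[0] = 1111
  val[1] = 1011
  val[2] = 1111
  val[3] = 1111
  val[4] = 1011
  val[5] = 1111
  val[6] = 1101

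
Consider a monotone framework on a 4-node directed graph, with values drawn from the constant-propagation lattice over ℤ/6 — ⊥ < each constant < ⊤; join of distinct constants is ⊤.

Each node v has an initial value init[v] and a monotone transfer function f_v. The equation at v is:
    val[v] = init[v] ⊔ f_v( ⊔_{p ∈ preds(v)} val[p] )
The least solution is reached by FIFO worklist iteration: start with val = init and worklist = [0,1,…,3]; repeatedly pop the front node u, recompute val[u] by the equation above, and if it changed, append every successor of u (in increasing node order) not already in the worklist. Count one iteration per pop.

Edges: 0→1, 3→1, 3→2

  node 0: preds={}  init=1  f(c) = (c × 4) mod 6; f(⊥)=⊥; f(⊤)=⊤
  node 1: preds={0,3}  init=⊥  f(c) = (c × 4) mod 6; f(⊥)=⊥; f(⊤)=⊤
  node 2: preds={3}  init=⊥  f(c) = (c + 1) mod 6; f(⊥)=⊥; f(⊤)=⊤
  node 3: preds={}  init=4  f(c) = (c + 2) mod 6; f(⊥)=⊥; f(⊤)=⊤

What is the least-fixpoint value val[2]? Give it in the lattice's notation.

5

Trace (4 dequeues):
  [1] u=0 | in ⊥ | out 1 | ==
  [2] u=1 | in ⊤ | out ⊤ | prev ⊥ | push {}
  [3] u=2 | in 4 | out 5 | prev ⊥ | push {}
  [4] u=3 | in ⊥ | out 4 | ==

Converged values:
  [0] 1
  [1] ⊤
  [2] 5
  [3] 4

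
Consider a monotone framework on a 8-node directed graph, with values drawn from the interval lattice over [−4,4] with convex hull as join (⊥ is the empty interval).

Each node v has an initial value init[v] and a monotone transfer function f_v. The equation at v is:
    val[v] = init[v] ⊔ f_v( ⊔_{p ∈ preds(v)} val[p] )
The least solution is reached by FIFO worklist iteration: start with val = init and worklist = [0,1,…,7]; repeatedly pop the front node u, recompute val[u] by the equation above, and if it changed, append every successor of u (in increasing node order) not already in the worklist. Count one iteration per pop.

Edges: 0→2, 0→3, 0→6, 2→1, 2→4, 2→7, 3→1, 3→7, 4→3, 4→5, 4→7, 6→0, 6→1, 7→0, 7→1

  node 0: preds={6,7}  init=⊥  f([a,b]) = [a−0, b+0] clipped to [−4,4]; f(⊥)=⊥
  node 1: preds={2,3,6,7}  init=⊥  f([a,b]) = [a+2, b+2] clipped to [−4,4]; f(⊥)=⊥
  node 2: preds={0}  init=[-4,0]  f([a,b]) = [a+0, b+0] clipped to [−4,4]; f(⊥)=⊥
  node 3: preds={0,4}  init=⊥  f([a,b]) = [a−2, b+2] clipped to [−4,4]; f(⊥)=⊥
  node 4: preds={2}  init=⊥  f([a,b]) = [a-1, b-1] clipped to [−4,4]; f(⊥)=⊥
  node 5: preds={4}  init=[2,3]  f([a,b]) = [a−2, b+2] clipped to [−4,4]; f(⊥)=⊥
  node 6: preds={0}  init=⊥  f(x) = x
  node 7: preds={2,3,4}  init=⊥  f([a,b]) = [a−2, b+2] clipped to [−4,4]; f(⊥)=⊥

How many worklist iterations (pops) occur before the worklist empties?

37

Worklist (37 pops):
  #1 pop 0: in=⊥ → ⊥ (no change)
  #2 pop 1: in=[-4,0] → [-2,2] (was ⊥); enqueue []
  #3 pop 2: in=⊥ → [-4,0] (no change)
  #4 pop 3: in=⊥ → ⊥ (no change)
  #5 pop 4: in=[-4,0] → [-4,-1] (was ⊥); enqueue [3]
  #6 pop 5: in=[-4,-1] → [-4,3] (was [2,3]); enqueue []
  #7 pop 6: in=⊥ → ⊥ (no change)
  #8 pop 7: in=[-4,0] → [-4,2] (was ⊥); enqueue [0,1]
  #9 pop 3: in=[-4,-1] → [-4,1] (was ⊥); enqueue [7]
  #10 pop 0: in=[-4,2] → [-4,2] (was ⊥); enqueue [2,3,6]
  #11 pop 1: in=[-4,2] → [-2,4] (was [-2,2]); enqueue []
  #12 pop 7: in=[-4,1] → [-4,3] (was [-4,2]); enqueue [0,1]
  #13 pop 2: in=[-4,2] → [-4,2] (was [-4,0]); enqueue [4,7]
  #14 pop 3: in=[-4,2] → [-4,4] (was [-4,1]); enqueue []
  #15 pop 6: in=[-4,2] → [-4,2] (was ⊥); enqueue []
  #16 pop 0: in=[-4,3] → [-4,3] (was [-4,2]); enqueue [2,3,6]
  #17 pop 1: in=[-4,4] → [-2,4] (no change)
  #18 pop 4: in=[-4,2] → [-4,1] (was [-4,-1]); enqueue [5]
  #19 pop 7: in=[-4,4] → [-4,4] (was [-4,3]); enqueue [0,1]
  #20 pop 2: in=[-4,3] → [-4,3] (was [-4,2]); enqueue [4,7]
  #21 pop 3: in=[-4,3] → [-4,4] (no change)
  #22 pop 6: in=[-4,3] → [-4,3] (was [-4,2]); enqueue []
  #23 pop 5: in=[-4,1] → [-4,3] (no change)
  #24 pop 0: in=[-4,4] → [-4,4] (was [-4,3]); enqueue [2,3,6]
  #25 pop 1: in=[-4,4] → [-2,4] (no change)
  #26 pop 4: in=[-4,3] → [-4,2] (was [-4,1]); enqueue [5]
  #27 pop 7: in=[-4,4] → [-4,4] (no change)
  #28 pop 2: in=[-4,4] → [-4,4] (was [-4,3]); enqueue [1,4,7]
  #29 pop 3: in=[-4,4] → [-4,4] (no change)
  #30 pop 6: in=[-4,4] → [-4,4] (was [-4,3]); enqueue [0]
  #31 pop 5: in=[-4,2] → [-4,4] (was [-4,3]); enqueue []
  #32 pop 1: in=[-4,4] → [-2,4] (no change)
  #33 pop 4: in=[-4,4] → [-4,3] (was [-4,2]); enqueue [3,5]
  #34 pop 7: in=[-4,4] → [-4,4] (no change)
  #35 pop 0: in=[-4,4] → [-4,4] (no change)
  #36 pop 3: in=[-4,4] → [-4,4] (no change)
  #37 pop 5: in=[-4,3] → [-4,4] (no change)

Fixpoint:
  val[0] = [-4,4]
  val[1] = [-2,4]
  val[2] = [-4,4]
  val[3] = [-4,4]
  val[4] = [-4,3]
  val[5] = [-4,4]
  val[6] = [-4,4]
  val[7] = [-4,4]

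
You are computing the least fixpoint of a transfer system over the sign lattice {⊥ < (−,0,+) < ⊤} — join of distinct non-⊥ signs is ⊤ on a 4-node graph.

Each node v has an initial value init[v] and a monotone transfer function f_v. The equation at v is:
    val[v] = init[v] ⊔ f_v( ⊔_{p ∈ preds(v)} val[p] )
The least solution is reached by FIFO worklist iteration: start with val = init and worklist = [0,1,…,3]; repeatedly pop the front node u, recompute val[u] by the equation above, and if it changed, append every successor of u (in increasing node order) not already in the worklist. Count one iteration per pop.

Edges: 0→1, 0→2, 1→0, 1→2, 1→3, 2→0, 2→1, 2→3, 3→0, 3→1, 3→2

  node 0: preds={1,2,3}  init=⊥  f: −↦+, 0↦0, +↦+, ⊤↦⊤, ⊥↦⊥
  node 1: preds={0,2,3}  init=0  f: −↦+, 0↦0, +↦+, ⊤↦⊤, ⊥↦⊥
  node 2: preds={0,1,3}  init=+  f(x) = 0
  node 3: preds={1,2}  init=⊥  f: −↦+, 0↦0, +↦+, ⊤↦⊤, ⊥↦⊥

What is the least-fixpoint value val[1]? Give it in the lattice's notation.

Iteration log — 7 steps:
  step 1. node 0  ⊔preds=⊤  new=⊤  old=⊥  +wl: 
  step 2. node 1  ⊔preds=⊤  new=⊤  old=0  +wl: 0
  step 3. node 2  ⊔preds=⊤  new=⊤  old=+  +wl: 1
  step 4. node 3  ⊔preds=⊤  new=⊤  old=⊥  +wl: 2
  step 5. node 0  ⊔preds=⊤  new=⊤  stable
  step 6. node 1  ⊔preds=⊤  new=⊤  stable
  step 7. node 2  ⊔preds=⊤  new=⊤  stable

Least fixpoint reached:
  node 0: ⊤
  node 1: ⊤
  node 2: ⊤
  node 3: ⊤

⊤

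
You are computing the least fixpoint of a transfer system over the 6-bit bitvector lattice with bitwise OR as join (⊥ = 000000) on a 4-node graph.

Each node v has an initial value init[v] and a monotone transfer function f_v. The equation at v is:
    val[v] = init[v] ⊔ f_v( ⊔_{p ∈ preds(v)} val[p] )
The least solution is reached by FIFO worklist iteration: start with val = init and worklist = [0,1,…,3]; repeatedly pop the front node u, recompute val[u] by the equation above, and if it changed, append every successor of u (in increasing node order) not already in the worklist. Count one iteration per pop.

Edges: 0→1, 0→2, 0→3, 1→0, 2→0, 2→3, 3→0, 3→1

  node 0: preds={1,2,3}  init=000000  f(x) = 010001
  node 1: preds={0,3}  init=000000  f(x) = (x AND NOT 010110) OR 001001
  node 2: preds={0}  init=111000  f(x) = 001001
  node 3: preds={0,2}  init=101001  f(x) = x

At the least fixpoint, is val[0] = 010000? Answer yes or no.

Iteration log — 6 steps:
  step 1. node 0  ⊔preds=111001  new=010001  old=000000  +wl: 
  step 2. node 1  ⊔preds=111001  new=101001  old=000000  +wl: 0
  step 3. node 2  ⊔preds=010001  new=111001  old=111000  +wl: 
  step 4. node 3  ⊔preds=111001  new=111001  old=101001  +wl: 1
  step 5. node 0  ⊔preds=111001  new=010001  stable
  step 6. node 1  ⊔preds=111001  new=101001  stable

Least fixpoint reached:
  node 0: 010001
  node 1: 101001
  node 2: 111001
  node 3: 111001

no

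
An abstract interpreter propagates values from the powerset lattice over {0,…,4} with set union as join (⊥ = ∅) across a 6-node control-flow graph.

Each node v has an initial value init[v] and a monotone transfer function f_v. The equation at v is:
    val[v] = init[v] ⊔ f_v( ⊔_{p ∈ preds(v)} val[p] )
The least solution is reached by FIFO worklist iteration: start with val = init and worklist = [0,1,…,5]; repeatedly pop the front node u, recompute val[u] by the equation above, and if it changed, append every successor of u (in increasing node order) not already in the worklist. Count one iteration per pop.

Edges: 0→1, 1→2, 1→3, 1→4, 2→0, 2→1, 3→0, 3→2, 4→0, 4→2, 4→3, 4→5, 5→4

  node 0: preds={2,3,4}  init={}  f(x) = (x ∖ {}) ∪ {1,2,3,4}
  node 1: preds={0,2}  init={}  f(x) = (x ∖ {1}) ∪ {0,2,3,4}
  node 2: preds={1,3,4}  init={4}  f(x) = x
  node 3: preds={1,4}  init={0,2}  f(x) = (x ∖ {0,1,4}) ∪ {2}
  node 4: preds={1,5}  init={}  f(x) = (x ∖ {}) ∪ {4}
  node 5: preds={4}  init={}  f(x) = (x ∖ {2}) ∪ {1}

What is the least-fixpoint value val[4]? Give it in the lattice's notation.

Iteration log — 17 steps:
  step 1. node 0  ⊔preds={0,2,4}  new={0,1,2,3,4}  old={}  +wl: 
  step 2. node 1  ⊔preds={0,1,2,3,4}  new={0,2,3,4}  old={}  +wl: 
  step 3. node 2  ⊔preds={0,2,3,4}  new={0,2,3,4}  old={4}  +wl: 0,1
  step 4. node 3  ⊔preds={0,2,3,4}  new={0,2,3}  old={0,2}  +wl: 2
  step 5. node 4  ⊔preds={0,2,3,4}  new={0,2,3,4}  old={}  +wl: 3
  step 6. node 5  ⊔preds={0,2,3,4}  new={0,1,3,4}  old={}  +wl: 4
  step 7. node 0  ⊔preds={0,2,3,4}  new={0,1,2,3,4}  stable
  step 8. node 1  ⊔preds={0,1,2,3,4}  new={0,2,3,4}  stable
  step 9. node 2  ⊔preds={0,2,3,4}  new={0,2,3,4}  stable
  step 10. node 3  ⊔preds={0,2,3,4}  new={0,2,3}  stable
  step 11. node 4  ⊔preds={0,1,2,3,4}  new={0,1,2,3,4}  old={0,2,3,4}  +wl: 0,2,3,5
  step 12. node 0  ⊔preds={0,1,2,3,4}  new={0,1,2,3,4}  stable
  step 13. node 2  ⊔preds={0,1,2,3,4}  new={0,1,2,3,4}  old={0,2,3,4}  +wl: 0,1
  step 14. node 3  ⊔preds={0,1,2,3,4}  new={0,2,3}  stable
  step 15. node 5  ⊔preds={0,1,2,3,4}  new={0,1,3,4}  stable
  step 16. node 0  ⊔preds={0,1,2,3,4}  new={0,1,2,3,4}  stable
  step 17. node 1  ⊔preds={0,1,2,3,4}  new={0,2,3,4}  stable

Least fixpoint reached:
  node 0: {0,1,2,3,4}
  node 1: {0,2,3,4}
  node 2: {0,1,2,3,4}
  node 3: {0,2,3}
  node 4: {0,1,2,3,4}
  node 5: {0,1,3,4}

{0,1,2,3,4}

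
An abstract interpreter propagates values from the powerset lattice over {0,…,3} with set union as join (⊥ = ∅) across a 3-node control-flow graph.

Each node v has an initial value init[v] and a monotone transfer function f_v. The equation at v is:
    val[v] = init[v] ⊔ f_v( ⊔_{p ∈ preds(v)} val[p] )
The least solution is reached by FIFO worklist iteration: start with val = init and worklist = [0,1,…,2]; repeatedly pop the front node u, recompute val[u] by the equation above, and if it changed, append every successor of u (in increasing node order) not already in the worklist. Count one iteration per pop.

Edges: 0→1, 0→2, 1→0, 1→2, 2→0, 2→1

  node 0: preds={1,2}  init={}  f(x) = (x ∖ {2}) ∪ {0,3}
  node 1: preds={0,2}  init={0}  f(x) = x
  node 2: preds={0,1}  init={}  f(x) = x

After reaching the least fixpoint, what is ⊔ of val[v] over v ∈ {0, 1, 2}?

Trace (5 dequeues):
  [1] u=0 | in {0} | out {0,3} | prev {} | push {}
  [2] u=1 | in {0,3} | out {0,3} | prev {0} | push {0}
  [3] u=2 | in {0,3} | out {0,3} | prev {} | push {1}
  [4] u=0 | in {0,3} | out {0,3} | ==
  [5] u=1 | in {0,3} | out {0,3} | ==

Converged values:
  [0] {0,3}
  [1] {0,3}
  [2] {0,3}

{0,3}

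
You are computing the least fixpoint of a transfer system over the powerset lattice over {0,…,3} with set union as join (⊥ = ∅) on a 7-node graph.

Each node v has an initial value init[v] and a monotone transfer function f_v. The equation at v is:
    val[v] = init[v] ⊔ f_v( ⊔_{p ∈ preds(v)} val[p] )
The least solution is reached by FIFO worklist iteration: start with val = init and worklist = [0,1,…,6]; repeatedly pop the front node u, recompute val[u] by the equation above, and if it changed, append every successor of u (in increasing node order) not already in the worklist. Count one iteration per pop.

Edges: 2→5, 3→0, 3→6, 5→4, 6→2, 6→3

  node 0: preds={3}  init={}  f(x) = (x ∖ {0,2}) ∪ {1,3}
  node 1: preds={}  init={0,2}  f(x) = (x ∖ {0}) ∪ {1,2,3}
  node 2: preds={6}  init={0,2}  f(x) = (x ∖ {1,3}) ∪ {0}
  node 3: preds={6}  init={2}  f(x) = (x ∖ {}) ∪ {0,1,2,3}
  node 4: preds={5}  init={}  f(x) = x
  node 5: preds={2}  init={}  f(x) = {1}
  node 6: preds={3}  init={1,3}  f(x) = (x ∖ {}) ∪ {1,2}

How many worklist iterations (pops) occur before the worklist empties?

Iteration log — 11 steps:
  step 1. node 0  ⊔preds={2}  new={1,3}  old={}  +wl: 
  step 2. node 1  ⊔preds={}  new={0,1,2,3}  old={0,2}  +wl: 
  step 3. node 2  ⊔preds={1,3}  new={0,2}  stable
  step 4. node 3  ⊔preds={1,3}  new={0,1,2,3}  old={2}  +wl: 0
  step 5. node 4  ⊔preds={}  new={}  stable
  step 6. node 5  ⊔preds={0,2}  new={1}  old={}  +wl: 4
  step 7. node 6  ⊔preds={0,1,2,3}  new={0,1,2,3}  old={1,3}  +wl: 2,3
  step 8. node 0  ⊔preds={0,1,2,3}  new={1,3}  stable
  step 9. node 4  ⊔preds={1}  new={1}  old={}  +wl: 
  step 10. node 2  ⊔preds={0,1,2,3}  new={0,2}  stable
  step 11. node 3  ⊔preds={0,1,2,3}  new={0,1,2,3}  stable

Least fixpoint reached:
  node 0: {1,3}
  node 1: {0,1,2,3}
  node 2: {0,2}
  node 3: {0,1,2,3}
  node 4: {1}
  node 5: {1}
  node 6: {0,1,2,3}

11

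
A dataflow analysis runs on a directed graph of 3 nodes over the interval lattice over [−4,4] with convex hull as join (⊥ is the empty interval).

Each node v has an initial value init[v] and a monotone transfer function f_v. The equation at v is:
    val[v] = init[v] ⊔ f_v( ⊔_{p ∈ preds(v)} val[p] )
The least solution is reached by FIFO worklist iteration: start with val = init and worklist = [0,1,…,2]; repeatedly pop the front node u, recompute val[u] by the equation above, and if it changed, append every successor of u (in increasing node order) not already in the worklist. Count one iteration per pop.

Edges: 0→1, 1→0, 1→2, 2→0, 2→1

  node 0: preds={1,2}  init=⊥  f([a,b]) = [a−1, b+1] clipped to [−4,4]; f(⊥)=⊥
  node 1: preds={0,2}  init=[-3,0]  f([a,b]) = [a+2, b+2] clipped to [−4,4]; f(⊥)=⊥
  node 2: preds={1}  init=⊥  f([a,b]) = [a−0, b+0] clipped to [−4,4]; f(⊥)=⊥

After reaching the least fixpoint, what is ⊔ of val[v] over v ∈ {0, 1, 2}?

Iteration log — 9 steps:
  step 1. node 0  ⊔preds=[-3,0]  new=[-4,1]  old=⊥  +wl: 
  step 2. node 1  ⊔preds=[-4,1]  new=[-3,3]  old=[-3,0]  +wl: 0
  step 3. node 2  ⊔preds=[-3,3]  new=[-3,3]  old=⊥  +wl: 1
  step 4. node 0  ⊔preds=[-3,3]  new=[-4,4]  old=[-4,1]  +wl: 
  step 5. node 1  ⊔preds=[-4,4]  new=[-3,4]  old=[-3,3]  +wl: 0,2
  step 6. node 0  ⊔preds=[-3,4]  new=[-4,4]  stable
  step 7. node 2  ⊔preds=[-3,4]  new=[-3,4]  old=[-3,3]  +wl: 0,1
  step 8. node 0  ⊔preds=[-3,4]  new=[-4,4]  stable
  step 9. node 1  ⊔preds=[-4,4]  new=[-3,4]  stable

Least fixpoint reached:
  node 0: [-4,4]
  node 1: [-3,4]
  node 2: [-3,4]

[-4,4]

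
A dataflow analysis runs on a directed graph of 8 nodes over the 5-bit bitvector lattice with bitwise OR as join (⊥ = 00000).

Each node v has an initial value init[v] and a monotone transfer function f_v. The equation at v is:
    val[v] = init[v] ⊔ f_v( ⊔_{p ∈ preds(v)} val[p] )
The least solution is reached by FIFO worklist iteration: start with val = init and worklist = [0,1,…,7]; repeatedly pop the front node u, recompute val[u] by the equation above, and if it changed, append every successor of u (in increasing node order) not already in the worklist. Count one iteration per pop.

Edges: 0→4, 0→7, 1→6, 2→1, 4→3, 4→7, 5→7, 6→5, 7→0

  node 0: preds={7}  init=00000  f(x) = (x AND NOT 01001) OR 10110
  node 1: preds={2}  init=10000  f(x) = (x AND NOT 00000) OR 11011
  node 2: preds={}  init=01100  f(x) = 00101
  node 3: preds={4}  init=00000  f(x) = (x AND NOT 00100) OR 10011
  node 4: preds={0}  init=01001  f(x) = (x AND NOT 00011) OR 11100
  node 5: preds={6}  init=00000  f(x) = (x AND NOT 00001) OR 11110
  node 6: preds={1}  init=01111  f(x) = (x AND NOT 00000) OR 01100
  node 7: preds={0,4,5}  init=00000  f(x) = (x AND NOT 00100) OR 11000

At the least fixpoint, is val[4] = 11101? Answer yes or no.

Worklist (12 pops):
  #1 pop 0: in=00000 → 10110 (was 00000); enqueue []
  #2 pop 1: in=01100 → 11111 (was 10000); enqueue []
  #3 pop 2: in=00000 → 01101 (was 01100); enqueue [1]
  #4 pop 3: in=01001 → 11011 (was 00000); enqueue []
  #5 pop 4: in=10110 → 11101 (was 01001); enqueue [3]
  #6 pop 5: in=01111 → 11110 (was 00000); enqueue []
  #7 pop 6: in=11111 → 11111 (was 01111); enqueue [5]
  #8 pop 7: in=11111 → 11011 (was 00000); enqueue [0]
  #9 pop 1: in=01101 → 11111 (no change)
  #10 pop 3: in=11101 → 11011 (no change)
  #11 pop 5: in=11111 → 11110 (no change)
  #12 pop 0: in=11011 → 10110 (no change)

Fixpoint:
  val[0] = 10110
  val[1] = 11111
  val[2] = 01101
  val[3] = 11011
  val[4] = 11101
  val[5] = 11110
  val[6] = 11111
  val[7] = 11011

yes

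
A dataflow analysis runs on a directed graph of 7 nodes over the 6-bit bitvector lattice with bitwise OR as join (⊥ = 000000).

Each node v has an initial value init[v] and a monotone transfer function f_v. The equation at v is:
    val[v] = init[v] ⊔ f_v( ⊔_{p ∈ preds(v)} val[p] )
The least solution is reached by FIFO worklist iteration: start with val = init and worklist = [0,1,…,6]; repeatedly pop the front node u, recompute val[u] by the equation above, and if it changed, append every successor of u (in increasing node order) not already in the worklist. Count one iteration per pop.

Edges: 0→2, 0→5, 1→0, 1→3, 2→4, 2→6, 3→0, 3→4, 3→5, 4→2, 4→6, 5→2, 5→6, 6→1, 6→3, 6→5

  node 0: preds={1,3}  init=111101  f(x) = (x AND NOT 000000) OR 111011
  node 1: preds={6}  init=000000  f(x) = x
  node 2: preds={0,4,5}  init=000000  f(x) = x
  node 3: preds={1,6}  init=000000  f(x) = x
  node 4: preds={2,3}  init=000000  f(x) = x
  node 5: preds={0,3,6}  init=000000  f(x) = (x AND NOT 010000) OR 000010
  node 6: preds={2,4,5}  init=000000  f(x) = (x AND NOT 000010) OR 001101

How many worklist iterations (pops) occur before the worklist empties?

13

Trace (13 dequeues):
  [1] u=0 | in 000000 | out 111111 | prev 111101 | push {}
  [2] u=1 | in 000000 | out 000000 | ==
  [3] u=2 | in 111111 | out 111111 | prev 000000 | push {}
  [4] u=3 | in 000000 | out 000000 | ==
  [5] u=4 | in 111111 | out 111111 | prev 000000 | push {2}
  [6] u=5 | in 111111 | out 101111 | prev 000000 | push {}
  [7] u=6 | in 111111 | out 111101 | prev 000000 | push {1,3,5}
  [8] u=2 | in 111111 | out 111111 | ==
  [9] u=1 | in 111101 | out 111101 | prev 000000 | push {0}
  [10] u=3 | in 111101 | out 111101 | prev 000000 | push {4}
  [11] u=5 | in 111111 | out 101111 | ==
  [12] u=0 | in 111101 | out 111111 | ==
  [13] u=4 | in 111111 | out 111111 | ==

Converged values:
  [0] 111111
  [1] 111101
  [2] 111111
  [3] 111101
  [4] 111111
  [5] 101111
  [6] 111101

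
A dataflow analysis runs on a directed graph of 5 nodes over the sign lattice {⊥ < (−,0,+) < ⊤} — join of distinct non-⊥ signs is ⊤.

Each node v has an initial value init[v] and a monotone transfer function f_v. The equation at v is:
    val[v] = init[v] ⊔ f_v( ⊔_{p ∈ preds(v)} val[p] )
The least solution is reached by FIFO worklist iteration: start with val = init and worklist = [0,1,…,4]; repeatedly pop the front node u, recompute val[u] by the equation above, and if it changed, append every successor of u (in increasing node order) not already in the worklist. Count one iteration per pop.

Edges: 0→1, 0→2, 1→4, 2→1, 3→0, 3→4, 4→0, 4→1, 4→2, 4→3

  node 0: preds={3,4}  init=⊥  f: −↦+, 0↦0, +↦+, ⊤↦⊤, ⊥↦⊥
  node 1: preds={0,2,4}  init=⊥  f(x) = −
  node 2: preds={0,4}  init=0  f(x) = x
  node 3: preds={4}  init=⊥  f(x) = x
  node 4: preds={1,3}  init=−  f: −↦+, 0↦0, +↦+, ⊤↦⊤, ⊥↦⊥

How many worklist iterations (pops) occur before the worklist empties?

Worklist (12 pops):
  #1 pop 0: in=− → + (was ⊥); enqueue []
  #2 pop 1: in=⊤ → − (was ⊥); enqueue []
  #3 pop 2: in=⊤ → ⊤ (was 0); enqueue [1]
  #4 pop 3: in=− → − (was ⊥); enqueue [0]
  #5 pop 4: in=− → ⊤ (was −); enqueue [2,3]
  #6 pop 1: in=⊤ → − (no change)
  #7 pop 0: in=⊤ → ⊤ (was +); enqueue [1]
  #8 pop 2: in=⊤ → ⊤ (no change)
  #9 pop 3: in=⊤ → ⊤ (was −); enqueue [0,4]
  #10 pop 1: in=⊤ → − (no change)
  #11 pop 0: in=⊤ → ⊤ (no change)
  #12 pop 4: in=⊤ → ⊤ (no change)

Fixpoint:
  val[0] = ⊤
  val[1] = −
  val[2] = ⊤
  val[3] = ⊤
  val[4] = ⊤

12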